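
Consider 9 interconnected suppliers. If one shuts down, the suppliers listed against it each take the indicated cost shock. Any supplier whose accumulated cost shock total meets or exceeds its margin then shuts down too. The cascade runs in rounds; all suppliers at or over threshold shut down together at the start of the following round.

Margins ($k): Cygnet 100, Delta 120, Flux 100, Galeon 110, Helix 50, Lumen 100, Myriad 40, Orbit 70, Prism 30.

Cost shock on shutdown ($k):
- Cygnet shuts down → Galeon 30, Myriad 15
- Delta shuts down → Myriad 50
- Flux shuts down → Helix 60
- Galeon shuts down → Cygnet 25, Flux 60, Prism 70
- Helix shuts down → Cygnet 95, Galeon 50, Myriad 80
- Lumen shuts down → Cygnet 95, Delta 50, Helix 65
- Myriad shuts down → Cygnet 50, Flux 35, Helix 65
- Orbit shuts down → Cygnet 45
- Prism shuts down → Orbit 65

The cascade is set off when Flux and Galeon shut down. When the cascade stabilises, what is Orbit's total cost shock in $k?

65

Round 1 — Flux, Galeon shut down (initial).
  Cygnet: +25 → 25 < 100
  Helix: +60 → 60 ≥ 50
  Prism: +70 → 70 ≥ 30
Round 2 — Helix, Prism shut down.
  Cygnet: +95 → 120 ≥ 100
  Myriad: +80 → 80 ≥ 40
  Orbit: +65 → 65 < 70
Round 3 — Cygnet, Myriad shut down.
No further shutdowns.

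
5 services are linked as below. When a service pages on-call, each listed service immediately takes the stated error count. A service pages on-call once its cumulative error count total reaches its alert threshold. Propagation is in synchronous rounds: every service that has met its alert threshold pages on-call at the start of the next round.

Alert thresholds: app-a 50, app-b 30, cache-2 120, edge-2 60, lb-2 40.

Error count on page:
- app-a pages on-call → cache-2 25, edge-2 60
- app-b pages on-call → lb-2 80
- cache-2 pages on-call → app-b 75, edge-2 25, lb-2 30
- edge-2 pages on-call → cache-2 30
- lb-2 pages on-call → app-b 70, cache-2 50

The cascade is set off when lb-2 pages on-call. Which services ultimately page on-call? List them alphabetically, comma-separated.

app-b, lb-2

Round 1 — lb-2 pages on-call (initial).
  app-b: +70 → 70 ≥ 30
  cache-2: +50 → 50 < 120
Round 2 — app-b pages on-call.
No further pages.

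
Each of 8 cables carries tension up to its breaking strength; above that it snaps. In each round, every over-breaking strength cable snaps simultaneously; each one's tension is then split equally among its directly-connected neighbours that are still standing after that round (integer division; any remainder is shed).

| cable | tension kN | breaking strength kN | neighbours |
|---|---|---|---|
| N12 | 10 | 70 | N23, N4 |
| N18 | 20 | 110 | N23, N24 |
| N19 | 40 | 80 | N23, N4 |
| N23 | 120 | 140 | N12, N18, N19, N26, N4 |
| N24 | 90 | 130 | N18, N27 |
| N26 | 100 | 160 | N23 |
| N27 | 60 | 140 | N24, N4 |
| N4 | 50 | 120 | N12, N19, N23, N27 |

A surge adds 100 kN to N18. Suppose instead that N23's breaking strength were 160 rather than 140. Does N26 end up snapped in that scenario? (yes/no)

no

With N23's breaking strength at 160:
Round 1 — N18 at 120 > 110. N18 snaps.
  N18 sheds 120 kN to N23, N24: 60 each.
    N23: 120+60 = 180 > 160
    N24: 90+60 = 150 > 130
Round 2 — N23, N24 snap.
  N23 sheds 180 kN to N12, N19, N26, N4: 45 each.
    N12: 10+45 = 55 ≤ 70
    N19: 40+45 = 85 > 80
    N26: 100+45 = 145 ≤ 160
    N4: 50+45 = 95 ≤ 120
  N24 sheds 150 kN to N27: 150 each.
    N27: 60+150 = 210 > 140
Round 3 — N19, N27 snap.
  N19 sheds 85 kN to N4: 85 each.
    N4: 95+85 = 180 > 120
  N27 sheds 210 kN to N4: 210 each.
    N4: 180+210 = 390 > 120
Round 4 — N4 snaps.
  N4 sheds 390 kN to N12: 390 each.
    N12: 55+390 = 445 > 70
Round 5 — N12 snaps.
  N12 sheds 445 kN: no online neighbours, lost.
No further breaks.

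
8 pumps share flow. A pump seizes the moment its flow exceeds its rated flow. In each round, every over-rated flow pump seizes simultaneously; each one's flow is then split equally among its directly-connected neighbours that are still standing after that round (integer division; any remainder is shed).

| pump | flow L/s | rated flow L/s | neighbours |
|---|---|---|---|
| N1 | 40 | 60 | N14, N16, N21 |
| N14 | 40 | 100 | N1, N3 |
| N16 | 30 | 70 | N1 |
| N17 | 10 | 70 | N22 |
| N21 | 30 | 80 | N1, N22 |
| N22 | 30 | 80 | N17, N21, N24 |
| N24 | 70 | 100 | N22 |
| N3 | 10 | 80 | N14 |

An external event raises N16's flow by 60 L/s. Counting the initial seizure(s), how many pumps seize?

Round 1 — N16 at 90 > 70. N16 seizes.
  N16 sheds 90 L/s to N1: 90 each.
    N1: 40+90 = 130 > 60
Round 2 — N1 seizes.
  N1 sheds 130 L/s to N14, N21: 65 each.
    N14: 40+65 = 105 > 100
    N21: 30+65 = 95 > 80
Round 3 — N14, N21 seize.
  N14 sheds 105 L/s to N3: 105 each.
    N3: 10+105 = 115 > 80
  N21 sheds 95 L/s to N22: 95 each.
    N22: 30+95 = 125 > 80
Round 4 — N22, N3 seize.
  N22 sheds 125 L/s to N17, N24: 62 each (1 lost).
    N17: 10+62 = 72 > 70
    N24: 70+62 = 132 > 100
  N3 sheds 115 L/s: no online neighbours, lost.
Round 5 — N17, N24 seize.
  N17 sheds 72 L/s: no online neighbours, lost.
  N24 sheds 132 L/s: no online neighbours, lost.
No further seizures.

8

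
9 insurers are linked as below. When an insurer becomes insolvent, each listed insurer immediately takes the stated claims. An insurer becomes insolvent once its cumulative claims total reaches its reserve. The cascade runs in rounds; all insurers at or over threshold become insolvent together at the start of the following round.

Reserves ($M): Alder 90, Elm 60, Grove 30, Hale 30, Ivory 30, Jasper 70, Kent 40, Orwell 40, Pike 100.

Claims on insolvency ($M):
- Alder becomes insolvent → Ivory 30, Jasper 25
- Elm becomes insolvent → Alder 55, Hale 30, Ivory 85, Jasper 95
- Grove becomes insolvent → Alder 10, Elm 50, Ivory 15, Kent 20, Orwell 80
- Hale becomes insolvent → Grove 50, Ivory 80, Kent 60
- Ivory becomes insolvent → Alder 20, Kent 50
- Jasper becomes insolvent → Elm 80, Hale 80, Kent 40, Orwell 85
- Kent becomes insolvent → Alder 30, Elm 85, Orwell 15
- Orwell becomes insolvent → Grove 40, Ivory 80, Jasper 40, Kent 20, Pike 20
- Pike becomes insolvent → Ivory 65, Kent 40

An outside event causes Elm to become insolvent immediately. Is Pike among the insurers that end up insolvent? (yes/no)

no

Round 1 — Elm becomes insolvent (initial).
  Alder: +55 → 55 < 90
  Hale: +30 → 30 ≥ 30
  Ivory: +85 → 85 ≥ 30
  Jasper: +95 → 95 ≥ 70
Round 2 — Hale, Ivory, Jasper become insolvent.
  Alder: +20 → 75 < 90
  Grove: +50 → 50 ≥ 30
  Kent: +60+50+40 → 150 ≥ 40
  Orwell: +85 → 85 ≥ 40
Round 3 — Grove, Kent, Orwell become insolvent.
  Alder: +10+30 → 115 ≥ 90
  Pike: +20 → 20 < 100
Round 4 — Alder becomes insolvent.
No further insolvencies.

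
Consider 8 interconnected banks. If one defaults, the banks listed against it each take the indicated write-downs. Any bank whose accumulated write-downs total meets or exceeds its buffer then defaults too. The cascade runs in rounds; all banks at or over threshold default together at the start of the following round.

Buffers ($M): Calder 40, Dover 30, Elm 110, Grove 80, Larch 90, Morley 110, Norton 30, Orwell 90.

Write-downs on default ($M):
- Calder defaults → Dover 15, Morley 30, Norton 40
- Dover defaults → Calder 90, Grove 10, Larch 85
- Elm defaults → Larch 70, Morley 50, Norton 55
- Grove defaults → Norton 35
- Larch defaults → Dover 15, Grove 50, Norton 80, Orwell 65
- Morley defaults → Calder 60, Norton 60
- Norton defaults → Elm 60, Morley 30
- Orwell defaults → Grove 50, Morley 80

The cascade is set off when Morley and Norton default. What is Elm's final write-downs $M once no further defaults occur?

Round 1 — Morley, Norton default (initial).
  Calder: +60 → 60 ≥ 40
  Elm: +60 → 60 < 110
Round 2 — Calder defaults.
  Dover: +15 → 15 < 30
No further defaults.

60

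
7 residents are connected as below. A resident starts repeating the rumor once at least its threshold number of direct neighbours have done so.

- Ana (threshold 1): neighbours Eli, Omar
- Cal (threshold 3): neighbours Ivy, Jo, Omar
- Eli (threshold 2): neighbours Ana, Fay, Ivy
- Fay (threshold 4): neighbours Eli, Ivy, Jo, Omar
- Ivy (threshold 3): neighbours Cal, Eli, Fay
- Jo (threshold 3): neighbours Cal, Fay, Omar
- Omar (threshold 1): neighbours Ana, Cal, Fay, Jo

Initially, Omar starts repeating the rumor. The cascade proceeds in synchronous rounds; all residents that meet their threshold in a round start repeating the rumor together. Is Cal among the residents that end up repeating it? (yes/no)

no

Round 1 — Omar starts repeating the rumor (initial).
Round 2 — checking thresholds:
  Ana: 1 of 2 neighbours ≥ 1, starts repeating the rumor.
  Cal: 1 of 3 neighbours < 3, not yet.
  Fay: 1 of 4 neighbours < 4, not yet.
  Jo: 1 of 3 neighbours < 3, not yet.
Round 3 — no new spreads; cascade stops.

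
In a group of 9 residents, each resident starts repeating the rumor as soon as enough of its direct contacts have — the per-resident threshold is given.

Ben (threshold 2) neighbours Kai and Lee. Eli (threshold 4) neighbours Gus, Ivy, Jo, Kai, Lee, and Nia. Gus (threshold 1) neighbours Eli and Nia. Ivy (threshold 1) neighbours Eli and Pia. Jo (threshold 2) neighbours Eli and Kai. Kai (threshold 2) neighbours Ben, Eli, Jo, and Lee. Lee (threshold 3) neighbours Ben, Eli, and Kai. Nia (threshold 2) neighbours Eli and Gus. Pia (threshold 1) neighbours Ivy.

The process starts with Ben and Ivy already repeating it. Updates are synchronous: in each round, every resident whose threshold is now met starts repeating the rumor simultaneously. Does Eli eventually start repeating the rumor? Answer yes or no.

Round 1 — Ben, Ivy start repeating the rumor (initial).
Round 2 — checking thresholds:
  Eli: 1 of 6 neighbours < 4, below threshold.
  Kai: 1 of 4 neighbours < 2, below threshold.
  Lee: 1 of 3 neighbours < 3, below threshold.
  Pia: 1 of 1 neighbours ≥ 1, starts repeating the rumor.
Round 3 — no new spreads; cascade stops.

no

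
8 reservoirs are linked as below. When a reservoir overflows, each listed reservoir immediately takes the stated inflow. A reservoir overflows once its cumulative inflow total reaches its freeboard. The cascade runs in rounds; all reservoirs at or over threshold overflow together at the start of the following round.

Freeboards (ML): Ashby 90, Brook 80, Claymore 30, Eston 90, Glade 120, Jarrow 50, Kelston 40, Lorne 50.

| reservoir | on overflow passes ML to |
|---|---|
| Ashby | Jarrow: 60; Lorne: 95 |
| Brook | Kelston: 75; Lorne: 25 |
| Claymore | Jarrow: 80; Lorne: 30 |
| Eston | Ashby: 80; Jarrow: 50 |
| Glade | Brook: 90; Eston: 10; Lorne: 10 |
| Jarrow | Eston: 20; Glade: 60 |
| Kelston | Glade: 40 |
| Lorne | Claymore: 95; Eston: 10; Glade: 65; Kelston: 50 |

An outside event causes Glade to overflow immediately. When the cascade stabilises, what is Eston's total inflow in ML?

10

Round 1 — Glade overflows (initial).
  Brook: +90 → 90 ≥ 80
  Eston: +10 → 10 < 90
  Lorne: +10 → 10 < 50
Round 2 — Brook overflows.
  Kelston: +75 → 75 ≥ 40
  Lorne: +25 → 35 < 50
Round 3 — Kelston overflows.
No further overflows.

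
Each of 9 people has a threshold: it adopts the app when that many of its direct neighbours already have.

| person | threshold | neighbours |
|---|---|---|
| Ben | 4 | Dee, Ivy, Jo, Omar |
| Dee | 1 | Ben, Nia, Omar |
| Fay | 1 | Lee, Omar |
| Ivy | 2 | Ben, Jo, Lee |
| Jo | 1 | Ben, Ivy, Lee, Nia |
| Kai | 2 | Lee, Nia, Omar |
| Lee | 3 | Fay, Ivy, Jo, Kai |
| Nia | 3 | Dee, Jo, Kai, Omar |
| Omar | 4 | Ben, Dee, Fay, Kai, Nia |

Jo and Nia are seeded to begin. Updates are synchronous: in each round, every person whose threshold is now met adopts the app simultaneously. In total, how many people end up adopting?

3

Round 1 — Jo, Nia adopt the app (initial).
Round 2 — checking thresholds:
  Ben: 1 of 4 neighbours < 4, not yet.
  Dee: 1 of 3 neighbours ≥ 1, adopts the app.
  Ivy: 1 of 3 neighbours < 2, not yet.
  Kai: 1 of 3 neighbours < 2, not yet.
  Lee: 1 of 4 neighbours < 3, not yet.
  Omar: 1 of 5 neighbours < 4, not yet.
Round 3 — no new adoptions; cascade stops.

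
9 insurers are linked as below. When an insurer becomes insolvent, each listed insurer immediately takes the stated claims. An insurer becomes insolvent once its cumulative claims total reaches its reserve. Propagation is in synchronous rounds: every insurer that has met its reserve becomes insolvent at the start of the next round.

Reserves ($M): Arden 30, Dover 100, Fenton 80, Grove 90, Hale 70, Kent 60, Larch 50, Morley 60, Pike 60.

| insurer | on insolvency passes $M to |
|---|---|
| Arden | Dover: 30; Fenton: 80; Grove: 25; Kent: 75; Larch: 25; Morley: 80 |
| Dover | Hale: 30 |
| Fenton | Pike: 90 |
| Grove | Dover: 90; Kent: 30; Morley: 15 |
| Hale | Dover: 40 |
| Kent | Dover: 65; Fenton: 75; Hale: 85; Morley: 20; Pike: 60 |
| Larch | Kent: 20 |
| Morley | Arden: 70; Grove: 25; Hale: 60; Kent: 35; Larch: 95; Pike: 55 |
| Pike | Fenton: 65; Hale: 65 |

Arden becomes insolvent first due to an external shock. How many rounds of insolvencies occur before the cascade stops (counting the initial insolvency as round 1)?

4

Round 1 — Arden becomes insolvent (initial).
  Dover: +30 → 30 < 100
  Fenton: +80 → 80 ≥ 80
  Grove: +25 → 25 < 90
  Kent: +75 → 75 ≥ 60
  Larch: +25 → 25 < 50
  Morley: +80 → 80 ≥ 60
Round 2 — Fenton, Kent, Morley become insolvent.
  Dover: +65 → 95 < 100
  Grove: +25 → 50 < 90
  Hale: +85+60 → 145 ≥ 70
  Larch: +95 → 120 ≥ 50
  Pike: +90+60+55 → 205 ≥ 60
Round 3 — Hale, Larch, Pike become insolvent.
  Dover: +40 → 135 ≥ 100
Round 4 — Dover becomes insolvent.
No further insolvencies.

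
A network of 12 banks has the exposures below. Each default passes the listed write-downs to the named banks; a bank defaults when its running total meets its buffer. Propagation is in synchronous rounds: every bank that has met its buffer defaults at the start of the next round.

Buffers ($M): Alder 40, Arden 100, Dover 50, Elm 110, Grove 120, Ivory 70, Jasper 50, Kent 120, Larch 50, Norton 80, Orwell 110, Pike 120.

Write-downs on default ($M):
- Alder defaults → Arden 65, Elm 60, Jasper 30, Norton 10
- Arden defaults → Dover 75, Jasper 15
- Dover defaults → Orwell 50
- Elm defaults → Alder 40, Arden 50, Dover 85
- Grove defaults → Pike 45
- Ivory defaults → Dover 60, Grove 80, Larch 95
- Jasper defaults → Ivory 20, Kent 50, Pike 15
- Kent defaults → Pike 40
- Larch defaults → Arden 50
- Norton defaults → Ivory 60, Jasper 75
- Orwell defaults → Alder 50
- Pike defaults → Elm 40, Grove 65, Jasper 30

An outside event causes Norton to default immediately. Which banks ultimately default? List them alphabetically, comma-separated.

Dover, Ivory, Jasper, Larch, Norton

Round 1 — Norton defaults (initial).
  Ivory: +60 → 60 < 70
  Jasper: +75 → 75 ≥ 50
Round 2 — Jasper defaults.
  Ivory: +20 → 80 ≥ 70
  Kent: +50 → 50 < 120
  Pike: +15 → 15 < 120
Round 3 — Ivory defaults.
  Dover: +60 → 60 ≥ 50
  Grove: +80 → 80 < 120
  Larch: +95 → 95 ≥ 50
Round 4 — Dover, Larch default.
  Arden: +50 → 50 < 100
  Orwell: +50 → 50 < 110
No further defaults.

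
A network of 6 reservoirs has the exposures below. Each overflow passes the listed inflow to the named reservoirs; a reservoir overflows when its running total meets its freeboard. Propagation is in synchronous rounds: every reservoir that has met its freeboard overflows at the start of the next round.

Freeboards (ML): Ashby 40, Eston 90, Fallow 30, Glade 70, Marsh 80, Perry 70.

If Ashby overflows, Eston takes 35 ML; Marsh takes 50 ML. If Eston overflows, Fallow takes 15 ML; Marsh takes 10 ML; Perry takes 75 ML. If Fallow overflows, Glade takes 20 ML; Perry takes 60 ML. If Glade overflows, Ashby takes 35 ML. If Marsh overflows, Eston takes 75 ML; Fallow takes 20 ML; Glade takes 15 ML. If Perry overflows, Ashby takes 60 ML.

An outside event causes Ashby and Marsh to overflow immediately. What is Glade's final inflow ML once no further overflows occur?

35

Round 1 — Ashby, Marsh overflow (initial).
  Eston: +35+75 → 110 ≥ 90
  Fallow: +20 → 20 < 30
  Glade: +15 → 15 < 70
Round 2 — Eston overflows.
  Fallow: +15 → 35 ≥ 30
  Perry: +75 → 75 ≥ 70
Round 3 — Fallow, Perry overflow.
  Glade: +20 → 35 < 70
No further overflows.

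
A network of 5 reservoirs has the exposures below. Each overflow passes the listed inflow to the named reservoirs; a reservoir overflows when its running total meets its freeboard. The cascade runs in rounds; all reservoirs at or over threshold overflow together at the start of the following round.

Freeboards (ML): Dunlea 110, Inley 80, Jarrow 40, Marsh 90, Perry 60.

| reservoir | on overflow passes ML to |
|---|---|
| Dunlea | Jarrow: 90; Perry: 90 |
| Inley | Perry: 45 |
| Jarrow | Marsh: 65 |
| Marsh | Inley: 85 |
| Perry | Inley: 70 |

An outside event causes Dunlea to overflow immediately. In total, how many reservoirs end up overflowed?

3

Round 1 — Dunlea overflows (initial).
  Jarrow: +90 → 90 ≥ 40
  Perry: +90 → 90 ≥ 60
Round 2 — Jarrow, Perry overflow.
  Inley: +70 → 70 < 80
  Marsh: +65 → 65 < 90
No further overflows.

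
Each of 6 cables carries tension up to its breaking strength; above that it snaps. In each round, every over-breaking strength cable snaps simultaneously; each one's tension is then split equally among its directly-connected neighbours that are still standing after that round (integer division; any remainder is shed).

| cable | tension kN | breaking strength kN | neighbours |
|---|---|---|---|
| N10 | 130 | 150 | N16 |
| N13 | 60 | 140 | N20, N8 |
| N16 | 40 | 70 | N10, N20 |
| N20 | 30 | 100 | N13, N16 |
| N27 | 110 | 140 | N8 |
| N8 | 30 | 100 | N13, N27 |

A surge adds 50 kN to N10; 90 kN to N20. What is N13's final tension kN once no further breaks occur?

Round 1 — N10 at 180 > 150; N20 at 120 > 100. N10, N20 snap.
  N10 sheds 180 kN to N16: 180 each.
    N16: 40+180 = 220 > 70
  N20 sheds 120 kN to N13, N16: 60 each.
    N13: 60+60 = 120 ≤ 140
    N16: 220+60 = 280 > 70
Round 2 — N16 snaps.
  N16 sheds 280 kN: no online neighbours, lost.
No further breaks.

120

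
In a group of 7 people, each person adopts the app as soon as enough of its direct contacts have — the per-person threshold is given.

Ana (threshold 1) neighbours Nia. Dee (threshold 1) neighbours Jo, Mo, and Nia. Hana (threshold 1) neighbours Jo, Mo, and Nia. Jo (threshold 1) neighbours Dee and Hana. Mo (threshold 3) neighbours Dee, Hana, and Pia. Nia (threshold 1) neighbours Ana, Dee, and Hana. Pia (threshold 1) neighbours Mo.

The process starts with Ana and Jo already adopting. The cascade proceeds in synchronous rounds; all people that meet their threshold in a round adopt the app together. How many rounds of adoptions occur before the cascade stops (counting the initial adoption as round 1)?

Round 1 — Ana, Jo adopt the app (initial).
Round 2 — checking thresholds:
  Dee: 1 of 3 neighbours ≥ 1, adopts the app.
  Hana: 1 of 3 neighbours ≥ 1, adopts the app.
  Nia: 1 of 3 neighbours ≥ 1, adopts the app.
Round 3 — no new adoptions; cascade stops.

2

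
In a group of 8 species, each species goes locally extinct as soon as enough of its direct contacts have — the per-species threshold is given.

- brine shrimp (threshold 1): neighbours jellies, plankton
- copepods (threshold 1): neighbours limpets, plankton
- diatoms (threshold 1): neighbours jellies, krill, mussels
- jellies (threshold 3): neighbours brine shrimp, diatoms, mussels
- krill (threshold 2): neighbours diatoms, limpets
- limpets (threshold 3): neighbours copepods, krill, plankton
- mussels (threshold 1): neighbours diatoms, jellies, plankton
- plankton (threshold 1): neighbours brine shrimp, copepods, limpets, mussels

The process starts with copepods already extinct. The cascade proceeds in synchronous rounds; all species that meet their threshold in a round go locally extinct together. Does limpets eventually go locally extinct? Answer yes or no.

no

Round 1 — copepods goes locally extinct (initial).
Round 2 — checking thresholds:
  limpets: 1 of 3 neighbours < 3, below threshold.
  plankton: 1 of 4 neighbours ≥ 1, goes locally extinct.
Round 3 — checking thresholds:
  brine shrimp: 1 of 2 neighbours ≥ 1, goes locally extinct.
  limpets: 2 of 3 neighbours < 3, below threshold.
  mussels: 1 of 3 neighbours ≥ 1, goes locally extinct.
Round 4 — checking thresholds:
  diatoms: 1 of 3 neighbours ≥ 1, goes locally extinct.
  jellies: 2 of 3 neighbours < 3, below threshold.
  limpets: 2 of 3 neighbours < 3, below threshold.
Round 5 — checking thresholds:
  jellies: 3 of 3 neighbours ≥ 3, goes locally extinct.
  krill: 1 of 2 neighbours < 2, below threshold.
  limpets: 2 of 3 neighbours < 3, below threshold.
Round 6 — no new extinctions; cascade stops.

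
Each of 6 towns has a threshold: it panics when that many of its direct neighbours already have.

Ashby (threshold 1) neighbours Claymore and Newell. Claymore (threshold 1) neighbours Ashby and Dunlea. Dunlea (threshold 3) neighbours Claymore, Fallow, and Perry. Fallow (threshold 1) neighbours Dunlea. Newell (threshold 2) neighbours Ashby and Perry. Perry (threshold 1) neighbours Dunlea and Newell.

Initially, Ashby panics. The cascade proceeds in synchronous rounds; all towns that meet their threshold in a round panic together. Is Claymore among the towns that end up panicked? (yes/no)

Round 1 — Ashby panics (initial).
Round 2 — checking thresholds:
  Claymore: 1 of 2 neighbours ≥ 1, panics.
  Newell: 1 of 2 neighbours < 2, holds.
Round 3 — no new panics; cascade stops.

yes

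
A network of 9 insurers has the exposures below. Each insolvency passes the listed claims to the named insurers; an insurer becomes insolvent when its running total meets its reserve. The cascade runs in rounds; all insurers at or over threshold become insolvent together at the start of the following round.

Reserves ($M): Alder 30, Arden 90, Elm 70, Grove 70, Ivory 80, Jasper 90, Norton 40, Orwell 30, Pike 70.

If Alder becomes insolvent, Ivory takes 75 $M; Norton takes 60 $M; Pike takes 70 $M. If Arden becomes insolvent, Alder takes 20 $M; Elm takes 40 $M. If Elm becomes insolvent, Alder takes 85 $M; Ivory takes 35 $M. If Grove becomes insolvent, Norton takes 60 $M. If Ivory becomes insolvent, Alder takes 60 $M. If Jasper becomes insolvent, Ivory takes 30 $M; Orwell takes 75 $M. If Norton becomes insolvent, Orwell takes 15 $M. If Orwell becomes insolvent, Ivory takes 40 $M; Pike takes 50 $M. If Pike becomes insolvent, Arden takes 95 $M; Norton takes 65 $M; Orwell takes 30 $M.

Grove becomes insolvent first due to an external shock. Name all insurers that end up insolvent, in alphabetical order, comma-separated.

Grove, Norton

Round 1 — Grove becomes insolvent (initial).
  Norton: +60 → 60 ≥ 40
Round 2 — Norton becomes insolvent.
  Orwell: +15 → 15 < 30
No further insolvencies.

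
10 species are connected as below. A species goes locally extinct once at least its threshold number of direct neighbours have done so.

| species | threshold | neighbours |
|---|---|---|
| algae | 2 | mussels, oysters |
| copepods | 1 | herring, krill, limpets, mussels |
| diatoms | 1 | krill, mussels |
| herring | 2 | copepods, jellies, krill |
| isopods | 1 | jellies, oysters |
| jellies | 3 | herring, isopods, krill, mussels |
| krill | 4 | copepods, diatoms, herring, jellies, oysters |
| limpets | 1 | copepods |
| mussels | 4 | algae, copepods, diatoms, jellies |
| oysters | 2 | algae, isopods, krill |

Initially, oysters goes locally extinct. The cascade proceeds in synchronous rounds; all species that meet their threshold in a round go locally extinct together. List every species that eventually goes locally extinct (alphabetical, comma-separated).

isopods, oysters

Round 1 — oysters goes locally extinct (initial).
Round 2 — checking thresholds:
  algae: 1 of 2 neighbours < 2, below threshold.
  isopods: 1 of 2 neighbours ≥ 1, goes locally extinct.
  krill: 1 of 5 neighbours < 4, below threshold.
Round 3 — no new extinctions; cascade stops.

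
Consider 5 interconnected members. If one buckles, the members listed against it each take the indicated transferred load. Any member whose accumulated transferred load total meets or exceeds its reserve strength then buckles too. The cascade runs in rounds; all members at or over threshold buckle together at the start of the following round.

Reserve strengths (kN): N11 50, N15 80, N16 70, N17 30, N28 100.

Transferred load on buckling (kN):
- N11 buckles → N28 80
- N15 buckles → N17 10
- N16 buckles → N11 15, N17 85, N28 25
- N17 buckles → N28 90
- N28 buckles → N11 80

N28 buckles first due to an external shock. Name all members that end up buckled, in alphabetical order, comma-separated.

Round 1 — N28 buckles (initial).
  N11: +80 → 80 ≥ 50
Round 2 — N11 buckles.
No further bucklings.

N11, N28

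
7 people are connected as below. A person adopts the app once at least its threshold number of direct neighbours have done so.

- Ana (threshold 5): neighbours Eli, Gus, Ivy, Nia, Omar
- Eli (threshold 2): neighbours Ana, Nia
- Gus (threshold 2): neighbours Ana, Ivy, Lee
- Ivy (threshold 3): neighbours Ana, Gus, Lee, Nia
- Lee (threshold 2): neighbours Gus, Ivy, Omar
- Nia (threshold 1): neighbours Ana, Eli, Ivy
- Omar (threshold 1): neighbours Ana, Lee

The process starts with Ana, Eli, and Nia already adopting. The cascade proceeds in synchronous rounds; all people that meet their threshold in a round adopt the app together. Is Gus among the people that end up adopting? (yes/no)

Round 1 — Ana, Eli, Nia adopt the app (initial).
Round 2 — checking thresholds:
  Gus: 1 of 3 neighbours < 2, holds.
  Ivy: 2 of 4 neighbours < 3, holds.
  Omar: 1 of 2 neighbours ≥ 1, adopts the app.
Round 3 — no new adoptions; cascade stops.

no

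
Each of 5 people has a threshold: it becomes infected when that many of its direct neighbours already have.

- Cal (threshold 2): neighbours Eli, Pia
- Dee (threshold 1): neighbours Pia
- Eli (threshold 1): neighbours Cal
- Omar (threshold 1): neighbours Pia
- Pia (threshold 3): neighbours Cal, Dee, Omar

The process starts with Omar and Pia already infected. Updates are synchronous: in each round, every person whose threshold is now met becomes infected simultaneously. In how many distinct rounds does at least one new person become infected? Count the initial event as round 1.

Round 1 — Omar, Pia become infected (initial).
Round 2 — checking thresholds:
  Cal: 1 of 2 neighbours < 2, holds.
  Dee: 1 of 1 neighbours ≥ 1, becomes infected.
Round 3 — no new infections; cascade stops.

2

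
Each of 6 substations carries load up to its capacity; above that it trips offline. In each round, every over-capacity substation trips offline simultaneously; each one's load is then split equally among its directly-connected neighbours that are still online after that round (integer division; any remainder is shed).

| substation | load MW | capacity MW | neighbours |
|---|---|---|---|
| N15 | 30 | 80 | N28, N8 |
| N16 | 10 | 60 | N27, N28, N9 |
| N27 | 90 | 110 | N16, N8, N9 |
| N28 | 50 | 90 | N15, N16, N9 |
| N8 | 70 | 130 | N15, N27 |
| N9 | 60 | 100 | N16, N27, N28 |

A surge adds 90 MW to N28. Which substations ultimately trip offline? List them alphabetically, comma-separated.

Round 1 — N28 at 140 > 90. N28 trips offline.
  N28 sheds 140 MW to N15, N16, N9: 46 each (2 lost).
    N15: 30+46 = 76 ≤ 80
    N16: 10+46 = 56 ≤ 60
    N9: 60+46 = 106 > 100
Round 2 — N9 trips offline.
  N9 sheds 106 MW to N16, N27: 53 each.
    N16: 56+53 = 109 > 60
    N27: 90+53 = 143 > 110
Round 3 — N16, N27 trip offline.
  N16 sheds 109 MW: no online neighbours, lost.
  N27 sheds 143 MW to N8: 143 each.
    N8: 70+143 = 213 > 130
Round 4 — N8 trips offline.
  N8 sheds 213 MW to N15: 213 each.
    N15: 76+213 = 289 > 80
Round 5 — N15 trips offline.
  N15 sheds 289 MW: no online neighbours, lost.
No further trips.

N15, N16, N27, N28, N8, N9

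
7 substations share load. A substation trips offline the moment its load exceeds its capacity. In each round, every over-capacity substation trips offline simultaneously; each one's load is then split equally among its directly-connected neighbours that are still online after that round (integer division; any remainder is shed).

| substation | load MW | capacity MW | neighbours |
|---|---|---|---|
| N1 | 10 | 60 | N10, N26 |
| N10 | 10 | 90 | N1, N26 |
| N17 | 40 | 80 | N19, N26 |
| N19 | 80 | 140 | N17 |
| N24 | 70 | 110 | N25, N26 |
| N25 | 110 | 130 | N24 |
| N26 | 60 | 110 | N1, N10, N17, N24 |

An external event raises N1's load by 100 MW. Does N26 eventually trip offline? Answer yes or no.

Round 1 — N1 at 110 > 60. N1 trips offline.
  N1 sheds 110 MW to N10, N26: 55 each.
    N10: 10+55 = 65 ≤ 90
    N26: 60+55 = 115 > 110
Round 2 — N26 trips offline.
  N26 sheds 115 MW to N10, N17, N24: 38 each (1 lost).
    N10: 65+38 = 103 > 90
    N17: 40+38 = 78 ≤ 80
    N24: 70+38 = 108 ≤ 110
Round 3 — N10 trips offline.
  N10 sheds 103 MW: no online neighbours, lost.
No further trips.

yes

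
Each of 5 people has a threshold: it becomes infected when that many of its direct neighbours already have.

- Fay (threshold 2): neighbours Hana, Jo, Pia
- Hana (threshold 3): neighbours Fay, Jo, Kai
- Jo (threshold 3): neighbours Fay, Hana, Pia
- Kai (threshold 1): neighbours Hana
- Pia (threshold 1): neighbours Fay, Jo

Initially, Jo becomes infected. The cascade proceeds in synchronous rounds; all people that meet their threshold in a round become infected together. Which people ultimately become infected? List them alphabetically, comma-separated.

Round 1 — Jo becomes infected (initial).
Round 2 — checking thresholds:
  Fay: 1 of 3 neighbours < 2, not yet.
  Hana: 1 of 3 neighbours < 3, not yet.
  Pia: 1 of 2 neighbours ≥ 1, becomes infected.
Round 3 — checking thresholds:
  Fay: 2 of 3 neighbours ≥ 2, becomes infected.
  Hana: 1 of 3 neighbours < 3, not yet.
Round 4 — no new infections; cascade stops.

Fay, Jo, Pia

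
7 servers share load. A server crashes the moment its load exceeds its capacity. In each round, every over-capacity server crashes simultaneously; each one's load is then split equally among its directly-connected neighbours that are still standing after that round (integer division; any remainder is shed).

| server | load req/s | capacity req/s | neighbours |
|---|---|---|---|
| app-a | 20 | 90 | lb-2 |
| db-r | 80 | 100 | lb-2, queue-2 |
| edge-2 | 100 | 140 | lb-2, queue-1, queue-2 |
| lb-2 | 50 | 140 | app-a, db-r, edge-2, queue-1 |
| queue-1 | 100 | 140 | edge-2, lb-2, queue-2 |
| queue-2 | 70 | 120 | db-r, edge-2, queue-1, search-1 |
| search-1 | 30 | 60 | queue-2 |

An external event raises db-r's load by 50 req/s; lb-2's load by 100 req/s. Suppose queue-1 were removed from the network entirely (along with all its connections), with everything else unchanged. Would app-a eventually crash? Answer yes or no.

yes

With queue-1 removed:
Round 1 — db-r at 130 > 100; lb-2 at 150 > 140. db-r, lb-2 crash.
  db-r sheds 130 req/s to queue-2: 130 each.
    queue-2: 70+130 = 200 > 120
  lb-2 sheds 150 req/s to app-a, edge-2: 75 each.
    app-a: 20+75 = 95 > 90
    edge-2: 100+75 = 175 > 140
Round 2 — app-a, edge-2, queue-2 crash.
  app-a sheds 95 req/s: no online neighbours, lost.
  edge-2 sheds 175 req/s: no online neighbours, lost.
  queue-2 sheds 200 req/s to search-1: 200 each.
    search-1: 30+200 = 230 > 60
Round 3 — search-1 crashes.
  search-1 sheds 230 req/s: no online neighbours, lost.
No further crashes.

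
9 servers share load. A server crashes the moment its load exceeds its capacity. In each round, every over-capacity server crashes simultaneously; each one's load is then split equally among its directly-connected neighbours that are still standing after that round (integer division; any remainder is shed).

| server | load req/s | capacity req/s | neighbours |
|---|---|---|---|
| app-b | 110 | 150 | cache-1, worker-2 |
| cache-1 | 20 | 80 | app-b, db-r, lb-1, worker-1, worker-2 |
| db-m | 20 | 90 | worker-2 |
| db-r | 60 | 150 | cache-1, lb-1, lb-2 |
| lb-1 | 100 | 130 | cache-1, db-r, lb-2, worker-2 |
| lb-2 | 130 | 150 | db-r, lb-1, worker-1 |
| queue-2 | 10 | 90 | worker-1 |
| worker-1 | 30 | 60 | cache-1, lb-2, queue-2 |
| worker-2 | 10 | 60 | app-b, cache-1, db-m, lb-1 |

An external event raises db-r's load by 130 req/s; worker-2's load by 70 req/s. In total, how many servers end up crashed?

8

Round 1 — db-r at 190 > 150; worker-2 at 80 > 60. db-r, worker-2 crash.
  db-r sheds 190 req/s to cache-1, lb-1, lb-2: 63 each (1 lost).
    cache-1: 20+63 = 83 > 80
    lb-1: 100+63 = 163 > 130
    lb-2: 130+63 = 193 > 150
  worker-2 sheds 80 req/s to app-b, cache-1, db-m, lb-1: 20 each.
    app-b: 110+20 = 130 ≤ 150
    cache-1: 83+20 = 103 > 80
    db-m: 20+20 = 40 ≤ 90
    lb-1: 163+20 = 183 > 130
Round 2 — cache-1, lb-1, lb-2 crash.
  cache-1 sheds 103 req/s to app-b, worker-1: 51 each (1 lost).
    app-b: 130+51 = 181 > 150
    worker-1: 30+51 = 81 > 60
  lb-1 sheds 183 req/s: no online neighbours, lost.
  lb-2 sheds 193 req/s to worker-1: 193 each.
    worker-1: 81+193 = 274 > 60
Round 3 — app-b, worker-1 crash.
  app-b sheds 181 req/s: no online neighbours, lost.
  worker-1 sheds 274 req/s to queue-2: 274 each.
    queue-2: 10+274 = 284 > 90
Round 4 — queue-2 crashes.
  queue-2 sheds 284 req/s: no online neighbours, lost.
No further crashes.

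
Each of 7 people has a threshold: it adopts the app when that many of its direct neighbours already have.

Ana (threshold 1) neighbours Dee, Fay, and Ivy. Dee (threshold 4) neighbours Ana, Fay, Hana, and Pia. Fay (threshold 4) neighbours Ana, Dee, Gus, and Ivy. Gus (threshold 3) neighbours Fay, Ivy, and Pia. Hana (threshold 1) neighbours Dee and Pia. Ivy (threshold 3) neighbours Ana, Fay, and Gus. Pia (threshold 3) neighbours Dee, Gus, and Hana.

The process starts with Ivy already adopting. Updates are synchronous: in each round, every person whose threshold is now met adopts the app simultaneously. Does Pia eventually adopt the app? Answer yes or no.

no

Round 1 — Ivy adopts the app (initial).
Round 2 — checking thresholds:
  Ana: 1 of 3 neighbours ≥ 1, adopts the app.
  Fay: 1 of 4 neighbours < 4, below threshold.
  Gus: 1 of 3 neighbours < 3, below threshold.
Round 3 — no new adoptions; cascade stops.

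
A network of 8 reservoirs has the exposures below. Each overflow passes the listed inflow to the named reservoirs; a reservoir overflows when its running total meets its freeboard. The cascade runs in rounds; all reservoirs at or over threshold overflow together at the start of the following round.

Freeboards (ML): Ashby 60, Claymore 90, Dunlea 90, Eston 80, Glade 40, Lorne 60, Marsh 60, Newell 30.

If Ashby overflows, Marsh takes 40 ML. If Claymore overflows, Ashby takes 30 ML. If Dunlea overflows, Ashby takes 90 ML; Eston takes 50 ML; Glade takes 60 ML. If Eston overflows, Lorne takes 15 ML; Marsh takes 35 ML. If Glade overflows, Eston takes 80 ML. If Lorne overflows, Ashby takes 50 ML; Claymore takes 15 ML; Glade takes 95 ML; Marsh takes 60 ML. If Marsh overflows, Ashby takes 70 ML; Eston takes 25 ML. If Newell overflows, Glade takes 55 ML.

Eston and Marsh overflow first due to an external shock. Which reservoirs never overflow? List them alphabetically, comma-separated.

Round 1 — Eston, Marsh overflow (initial).
  Ashby: +70 → 70 ≥ 60
  Lorne: +15 → 15 < 60
Round 2 — Ashby overflows.
No further overflows.

Claymore, Dunlea, Glade, Lorne, Newell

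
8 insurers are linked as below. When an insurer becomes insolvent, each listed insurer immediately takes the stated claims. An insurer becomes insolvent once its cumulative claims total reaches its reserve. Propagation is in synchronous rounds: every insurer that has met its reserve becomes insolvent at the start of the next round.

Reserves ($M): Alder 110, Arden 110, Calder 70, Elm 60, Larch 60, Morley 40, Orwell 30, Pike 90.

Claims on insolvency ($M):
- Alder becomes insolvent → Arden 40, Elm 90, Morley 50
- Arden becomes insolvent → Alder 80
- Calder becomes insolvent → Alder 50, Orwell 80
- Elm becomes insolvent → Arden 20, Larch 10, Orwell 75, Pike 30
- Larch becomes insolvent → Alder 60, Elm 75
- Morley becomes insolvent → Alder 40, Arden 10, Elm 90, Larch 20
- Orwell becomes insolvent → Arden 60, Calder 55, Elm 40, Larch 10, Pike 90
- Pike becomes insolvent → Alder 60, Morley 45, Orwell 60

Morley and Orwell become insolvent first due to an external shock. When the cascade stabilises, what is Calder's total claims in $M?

Round 1 — Morley, Orwell become insolvent (initial).
  Alder: +40 → 40 < 110
  Arden: +10+60 → 70 < 110
  Calder: +55 → 55 < 70
  Elm: +90+40 → 130 ≥ 60
  Larch: +20+10 → 30 < 60
  Pike: +90 → 90 ≥ 90
Round 2 — Elm, Pike become insolvent.
  Alder: +60 → 100 < 110
  Arden: +20 → 90 < 110
  Larch: +10 → 40 < 60
No further insolvencies.

55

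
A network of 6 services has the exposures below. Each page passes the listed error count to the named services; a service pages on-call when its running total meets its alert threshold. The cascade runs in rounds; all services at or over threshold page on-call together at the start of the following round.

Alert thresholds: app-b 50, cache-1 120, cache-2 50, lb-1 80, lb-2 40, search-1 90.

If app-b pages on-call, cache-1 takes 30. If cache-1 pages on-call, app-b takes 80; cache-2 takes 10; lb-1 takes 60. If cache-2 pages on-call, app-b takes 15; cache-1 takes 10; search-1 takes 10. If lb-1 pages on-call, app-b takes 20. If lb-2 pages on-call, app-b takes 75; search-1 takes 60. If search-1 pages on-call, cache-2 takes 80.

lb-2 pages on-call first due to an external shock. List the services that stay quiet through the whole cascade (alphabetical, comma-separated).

Round 1 — lb-2 pages on-call (initial).
  app-b: +75 → 75 ≥ 50
  search-1: +60 → 60 < 90
Round 2 — app-b pages on-call.
  cache-1: +30 → 30 < 120
No further pages.

cache-1, cache-2, lb-1, search-1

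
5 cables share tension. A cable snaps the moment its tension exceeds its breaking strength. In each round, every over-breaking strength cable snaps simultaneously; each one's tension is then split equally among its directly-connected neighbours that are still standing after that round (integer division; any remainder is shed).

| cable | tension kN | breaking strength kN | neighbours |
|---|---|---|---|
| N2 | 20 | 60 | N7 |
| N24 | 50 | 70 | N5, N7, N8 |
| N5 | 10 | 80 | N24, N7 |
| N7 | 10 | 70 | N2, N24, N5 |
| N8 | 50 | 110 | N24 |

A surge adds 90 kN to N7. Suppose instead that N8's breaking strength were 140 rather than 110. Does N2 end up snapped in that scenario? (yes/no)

With N8's breaking strength at 140:
Round 1 — N7 at 100 > 70. N7 snaps.
  N7 sheds 100 kN to N2, N24, N5: 33 each (1 lost).
    N2: 20+33 = 53 ≤ 60
    N24: 50+33 = 83 > 70
    N5: 10+33 = 43 ≤ 80
Round 2 — N24 snaps.
  N24 sheds 83 kN to N5, N8: 41 each (1 lost).
    N5: 43+41 = 84 > 80
    N8: 50+41 = 91 ≤ 140
Round 3 — N5 snaps.
  N5 sheds 84 kN: no online neighbours, lost.
No further breaks.

no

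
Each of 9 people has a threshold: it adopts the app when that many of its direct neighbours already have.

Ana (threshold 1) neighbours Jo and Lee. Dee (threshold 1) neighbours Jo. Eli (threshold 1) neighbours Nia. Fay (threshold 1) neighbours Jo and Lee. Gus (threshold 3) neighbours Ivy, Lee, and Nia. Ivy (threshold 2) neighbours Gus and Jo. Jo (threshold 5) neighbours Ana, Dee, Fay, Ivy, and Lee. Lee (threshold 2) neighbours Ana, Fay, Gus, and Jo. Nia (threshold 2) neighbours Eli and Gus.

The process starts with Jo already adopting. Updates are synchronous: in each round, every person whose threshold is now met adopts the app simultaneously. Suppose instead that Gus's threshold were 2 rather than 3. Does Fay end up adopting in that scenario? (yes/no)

yes

With Gus's threshold at 2:
Round 1 — Jo adopts the app (initial).
Round 2 — checking thresholds:
  Ana: 1 of 2 neighbours ≥ 1, adopts the app.
  Dee: 1 of 1 neighbours ≥ 1, adopts the app.
  Fay: 1 of 2 neighbours ≥ 1, adopts the app.
  Ivy: 1 of 2 neighbours < 2, not yet.
  Lee: 1 of 4 neighbours < 2, not yet.
Round 3 — checking thresholds:
  Ivy: 1 of 2 neighbours < 2, not yet.
  Lee: 3 of 4 neighbours ≥ 2, adopts the app.
Round 4 — no new adoptions; cascade stops.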